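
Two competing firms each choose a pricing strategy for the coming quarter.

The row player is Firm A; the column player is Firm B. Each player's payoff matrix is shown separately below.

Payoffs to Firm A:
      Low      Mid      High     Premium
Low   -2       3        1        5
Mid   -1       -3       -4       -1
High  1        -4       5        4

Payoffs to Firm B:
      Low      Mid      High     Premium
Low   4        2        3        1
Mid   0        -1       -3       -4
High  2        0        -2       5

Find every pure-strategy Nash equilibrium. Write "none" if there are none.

Check each profile: it is a Nash equilibrium iff no player can strictly gain by switching unilaterally.
(Low, Low): Firm A can switch to Mid (-2 → -1). Not NE.
(Low, Mid): Firm B can switch to Low (2 → 4). Not NE.
(Low, High): Firm A can switch to High (1 → 5). Not NE.
(Low, Premium): Firm B can switch to Low (1 → 4). Not NE.
(Mid, Low): Firm A can switch to High (-1 → 1). Not NE.
(Mid, Mid): Firm A can switch to Low (-3 → 3). Not NE.
(Mid, High): Firm A can switch to Low (-4 → 1). Not NE.
(Mid, Premium): Firm A can switch to Low (-1 → 5). Not NE.
(The remaining 4 profiles each have a profitable deviation by the same check.)

This game has no pure Nash equilibrium.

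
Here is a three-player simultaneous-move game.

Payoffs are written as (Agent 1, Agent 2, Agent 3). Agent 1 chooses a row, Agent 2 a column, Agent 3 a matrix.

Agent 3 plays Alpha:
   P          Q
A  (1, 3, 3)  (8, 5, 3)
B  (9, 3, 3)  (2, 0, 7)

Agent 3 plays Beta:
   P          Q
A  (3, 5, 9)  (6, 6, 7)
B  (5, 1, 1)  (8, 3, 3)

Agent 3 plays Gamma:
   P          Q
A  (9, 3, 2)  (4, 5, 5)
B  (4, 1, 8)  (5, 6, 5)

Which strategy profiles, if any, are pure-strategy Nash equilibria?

No pure-strategy Nash equilibrium.

For each strategy profile, look for a profitable unilateral deviation.
(A, P, Alpha): Agent 1 can switch to B (1 → 9). Not NE.
(A, P, Beta): Agent 1 can switch to B (3 → 5). Not NE.
(A, P, Gamma): Agent 2 can switch to Q (3 → 5). Not NE.
(A, Q, Alpha): Agent 3 can switch to Beta (3 → 7). Not NE.
(A, Q, Beta): Agent 1 can switch to B (6 → 8). Not NE.
(A, Q, Gamma): Agent 1 can switch to B (4 → 5). Not NE.
(The remaining 6 profiles each have a profitable deviation by the same check.)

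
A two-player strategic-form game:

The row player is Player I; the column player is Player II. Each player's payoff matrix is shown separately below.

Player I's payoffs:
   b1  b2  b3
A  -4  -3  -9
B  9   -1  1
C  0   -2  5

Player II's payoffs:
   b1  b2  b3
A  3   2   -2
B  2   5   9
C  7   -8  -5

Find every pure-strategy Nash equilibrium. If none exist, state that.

none

Player I against b1: payoffs -4, 9, 0 → best response B.
Player I against b2: payoffs -3, -1, -2 → best response B.
Player I against b3: payoffs -9, 1, 5 → best response C.
Player II against A: payoffs 3, 2, -2 → best response b1.
Player II against B: payoffs 2, 5, 9 → best response b3.
Player II against C: payoffs 7, -8, -5 → best response b1.
No profile is a mutual best response for all players.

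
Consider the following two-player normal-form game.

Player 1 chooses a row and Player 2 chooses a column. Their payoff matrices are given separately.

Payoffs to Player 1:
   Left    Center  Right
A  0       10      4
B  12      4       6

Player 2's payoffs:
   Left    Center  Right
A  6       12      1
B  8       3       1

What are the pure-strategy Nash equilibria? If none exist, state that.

(A, Left): Player 1 can switch to B (0 → 12). Not NE.
(A, Center): Player 1 gets 10, best alternative 4; Player 2 gets 12, best alternative 6. No profitable deviation — NE.
(A, Right): Player 1 can switch to B (4 → 6). Not NE.
(B, Left): Player 1 gets 12, best alternative 0; Player 2 gets 8, best alternative 3. No profitable deviation — NE.
(B, Center): Player 1 can switch to A (4 → 10). Not NE.
(B, Right): Player 2 can switch to Left (1 → 8). Not NE.

Pure-strategy Nash equilibria: (A, Center) and (B, Left)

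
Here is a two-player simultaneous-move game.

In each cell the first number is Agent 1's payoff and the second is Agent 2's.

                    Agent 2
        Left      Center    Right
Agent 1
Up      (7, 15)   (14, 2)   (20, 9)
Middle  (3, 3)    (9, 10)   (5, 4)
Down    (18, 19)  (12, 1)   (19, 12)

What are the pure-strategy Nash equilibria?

The unique pure-strategy Nash equilibrium is (Down, Left).

Check each profile: it is a Nash equilibrium iff no player can strictly gain by switching unilaterally.
(Up, Left): Agent 1 can switch to Down (7 → 18). Not NE.
(Up, Center): Agent 2 can switch to Left (2 → 15). Not NE.
(Up, Right): Agent 2 can switch to Left (9 → 15). Not NE.
(Middle, Left): Agent 1 can switch to Up (3 → 7). Not NE.
(Middle, Center): Agent 1 can switch to Up (9 → 14). Not NE.
(Middle, Right): Agent 1 can switch to Up (5 → 20). Not NE.
(Down, Left): Agent 1 gets 18, best alternative 7; Agent 2 gets 19, best alternative 12. No profitable deviation — NE.
(Down, Center): Agent 1 can switch to Up (12 → 14). Not NE.
(Down, Right): Agent 1 can switch to Up (19 → 20). Not NE.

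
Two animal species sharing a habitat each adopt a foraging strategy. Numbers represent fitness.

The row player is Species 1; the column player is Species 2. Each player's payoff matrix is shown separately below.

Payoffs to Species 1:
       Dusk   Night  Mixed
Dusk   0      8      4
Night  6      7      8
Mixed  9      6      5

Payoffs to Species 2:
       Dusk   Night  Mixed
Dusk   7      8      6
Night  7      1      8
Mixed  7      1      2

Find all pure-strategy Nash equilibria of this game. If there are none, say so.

Pure-strategy Nash equilibria: (Dusk, Night) and (Night, Mixed) and (Mixed, Dusk)

(Dusk, Dusk): Species 1 can switch to Night (0 → 6). Not NE.
(Dusk, Night): Species 1 gets 8, best alternative 7; Species 2 gets 8, best alternative 7. No profitable deviation — NE.
(Dusk, Mixed): Species 1 can switch to Night (4 → 8). Not NE.
(Night, Dusk): Species 1 can switch to Mixed (6 → 9). Not NE.
(Night, Night): Species 1 can switch to Dusk (7 → 8). Not NE.
(Night, Mixed): Species 1 gets 8, best alternative 5; Species 2 gets 8, best alternative 7. No profitable deviation — NE.
(Mixed, Dusk): Species 1 gets 9, best alternative 6; Species 2 gets 7, best alternative 2. No profitable deviation — NE.
(Mixed, Night): Species 1 can switch to Dusk (6 → 8). Not NE.
(Mixed, Mixed): Species 1 can switch to Night (5 → 8). Not NE.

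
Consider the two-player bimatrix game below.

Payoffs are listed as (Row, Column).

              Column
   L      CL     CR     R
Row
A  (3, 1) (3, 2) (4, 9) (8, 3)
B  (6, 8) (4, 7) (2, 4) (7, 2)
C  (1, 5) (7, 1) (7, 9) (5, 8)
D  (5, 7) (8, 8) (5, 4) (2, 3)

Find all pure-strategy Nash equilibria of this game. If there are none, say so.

Pure-strategy Nash equilibria: (B, L), (C, CR), (D, CL)

For each player, find the best response to each opponent profile; mutual best responses are the pure NE.
Row against L: payoffs 3, 6, 1, 5 → best response B.
Row against CL: payoffs 3, 4, 7, 8 → best response D.
Row against CR: payoffs 4, 2, 7, 5 → best response C.
Row against R: payoffs 8, 7, 5, 2 → best response A.
Column against A: payoffs 1, 2, 9, 3 → best response CR.
Column against B: payoffs 8, 7, 4, 2 → best response L.
Column against C: payoffs 5, 1, 9, 8 → best response CR.
Column against D: payoffs 7, 8, 4, 3 → best response CL.
Mutual best responses: (B, L); (C, CR); (D, CL).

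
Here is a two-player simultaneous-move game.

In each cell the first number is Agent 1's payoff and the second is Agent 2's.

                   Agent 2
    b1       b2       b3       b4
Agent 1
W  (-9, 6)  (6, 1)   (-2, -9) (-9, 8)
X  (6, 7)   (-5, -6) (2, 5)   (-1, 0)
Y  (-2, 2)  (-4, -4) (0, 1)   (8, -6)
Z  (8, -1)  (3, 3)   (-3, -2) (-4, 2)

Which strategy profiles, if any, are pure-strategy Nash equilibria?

(W, b1): Agent 1 can switch to X (-9 → 6). Not NE.
(W, b2): Agent 2 can switch to b1 (1 → 6). Not NE.
(W, b3): Agent 1 can switch to X (-2 → 2). Not NE.
(W, b4): Agent 1 can switch to X (-9 → -1). Not NE.
(X, b1): Agent 1 can switch to Z (6 → 8). Not NE.
(X, b2): Agent 1 can switch to W (-5 → 6). Not NE.
(The remaining 10 profiles each have a profitable deviation by the same check.)

none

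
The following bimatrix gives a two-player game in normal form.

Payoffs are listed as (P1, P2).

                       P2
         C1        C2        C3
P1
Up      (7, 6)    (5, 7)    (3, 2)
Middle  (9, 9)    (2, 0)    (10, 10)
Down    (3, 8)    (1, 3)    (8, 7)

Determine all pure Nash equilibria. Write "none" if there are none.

Pure-strategy Nash equilibria: (Up, C2) and (Middle, C3)

P1 against C1: payoffs 7, 9, 3 → best response Middle.
P1 against C2: payoffs 5, 2, 1 → best response Up.
P1 against C3: payoffs 3, 10, 8 → best response Middle.
P2 against Up: payoffs 6, 7, 2 → best response C2.
P2 against Middle: payoffs 9, 0, 10 → best response C3.
P2 against Down: payoffs 8, 3, 7 → best response C1.
Mutual best responses: (Up, C2); (Middle, C3).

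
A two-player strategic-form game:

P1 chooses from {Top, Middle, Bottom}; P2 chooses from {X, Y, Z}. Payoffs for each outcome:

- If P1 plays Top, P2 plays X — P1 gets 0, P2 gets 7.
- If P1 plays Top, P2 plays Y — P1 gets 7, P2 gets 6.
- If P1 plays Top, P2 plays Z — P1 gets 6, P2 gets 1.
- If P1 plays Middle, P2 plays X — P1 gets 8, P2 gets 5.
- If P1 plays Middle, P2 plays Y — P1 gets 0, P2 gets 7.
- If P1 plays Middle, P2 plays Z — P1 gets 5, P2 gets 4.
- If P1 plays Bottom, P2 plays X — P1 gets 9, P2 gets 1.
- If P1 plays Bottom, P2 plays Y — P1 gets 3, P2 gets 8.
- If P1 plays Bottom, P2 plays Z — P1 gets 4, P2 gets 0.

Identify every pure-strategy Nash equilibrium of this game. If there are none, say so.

none

P1 against X: payoffs 0, 8, 9 → best response Bottom.
P1 against Y: payoffs 7, 0, 3 → best response Top.
P1 against Z: payoffs 6, 5, 4 → best response Top.
P2 against Top: payoffs 7, 6, 1 → best response X.
P2 against Middle: payoffs 5, 7, 4 → best response Y.
P2 against Bottom: payoffs 1, 8, 0 → best response Y.
No profile is a mutual best response for all players.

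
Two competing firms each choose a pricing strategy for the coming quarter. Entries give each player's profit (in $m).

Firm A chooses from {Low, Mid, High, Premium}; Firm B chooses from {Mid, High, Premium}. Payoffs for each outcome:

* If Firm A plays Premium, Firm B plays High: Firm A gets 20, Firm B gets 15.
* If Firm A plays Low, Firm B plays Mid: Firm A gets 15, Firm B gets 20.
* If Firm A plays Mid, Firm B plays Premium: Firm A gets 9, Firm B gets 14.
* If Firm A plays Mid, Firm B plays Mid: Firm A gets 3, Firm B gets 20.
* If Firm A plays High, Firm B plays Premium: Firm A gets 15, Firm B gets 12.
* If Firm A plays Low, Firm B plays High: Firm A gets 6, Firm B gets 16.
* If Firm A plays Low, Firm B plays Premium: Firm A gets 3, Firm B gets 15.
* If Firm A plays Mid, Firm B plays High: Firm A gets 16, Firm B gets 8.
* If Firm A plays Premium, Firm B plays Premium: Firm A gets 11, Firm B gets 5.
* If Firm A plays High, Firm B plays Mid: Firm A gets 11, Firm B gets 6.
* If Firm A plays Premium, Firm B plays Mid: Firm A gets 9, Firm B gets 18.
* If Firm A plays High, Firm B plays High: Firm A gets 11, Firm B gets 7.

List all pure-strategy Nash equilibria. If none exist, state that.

For each player, find the best response to each opponent profile; mutual best responses are the pure NE.
Firm A against Mid: payoffs 15, 3, 11, 9 → best response Low.
Firm A against High: payoffs 6, 16, 11, 20 → best response Premium.
Firm A against Premium: payoffs 3, 9, 15, 11 → best response High.
Firm B against Low: payoffs 20, 16, 15 → best response Mid.
Firm B against Mid: payoffs 20, 8, 14 → best response Mid.
Firm B against High: payoffs 6, 7, 12 → best response Premium.
Firm B against Premium: payoffs 18, 15, 5 → best response Mid.
Mutual best responses: (Low, Mid); (High, Premium).

The pure Nash equilibria are (Low, Mid); (High, Premium).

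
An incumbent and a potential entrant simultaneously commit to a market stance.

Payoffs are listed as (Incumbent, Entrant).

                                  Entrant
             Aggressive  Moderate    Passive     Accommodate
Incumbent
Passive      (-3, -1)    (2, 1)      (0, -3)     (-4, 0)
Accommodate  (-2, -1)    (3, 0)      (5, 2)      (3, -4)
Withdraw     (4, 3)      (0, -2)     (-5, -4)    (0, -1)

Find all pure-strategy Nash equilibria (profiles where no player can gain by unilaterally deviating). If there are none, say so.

Pure-strategy Nash equilibria: (Accommodate, Passive), (Withdraw, Aggressive)

Incumbent against Aggressive: payoffs -3, -2, 4 → best response Withdraw.
Incumbent against Moderate: payoffs 2, 3, 0 → best response Accommodate.
Incumbent against Passive: payoffs 0, 5, -5 → best response Accommodate.
Incumbent against Accommodate: payoffs -4, 3, 0 → best response Accommodate.
Entrant against Passive: payoffs -1, 1, -3, 0 → best response Moderate.
Entrant against Accommodate: payoffs -1, 0, 2, -4 → best response Passive.
Entrant against Withdraw: payoffs 3, -2, -4, -1 → best response Aggressive.
Mutual best responses: (Accommodate, Passive); (Withdraw, Aggressive).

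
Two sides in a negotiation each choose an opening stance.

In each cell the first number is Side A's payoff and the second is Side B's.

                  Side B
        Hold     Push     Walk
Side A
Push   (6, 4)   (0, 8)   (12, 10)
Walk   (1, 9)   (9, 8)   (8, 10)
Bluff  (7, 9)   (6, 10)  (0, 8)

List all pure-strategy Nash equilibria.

Pure NE: (Push, Walk)

(Push, Hold): Side A can switch to Bluff (6 → 7). Not NE.
(Push, Push): Side A can switch to Walk (0 → 9). Not NE.
(Push, Walk): Side A gets 12, best alternative 8; Side B gets 10, best alternative 8. No profitable deviation — NE.
(Walk, Hold): Side A can switch to Push (1 → 6). Not NE.
(Walk, Push): Side B can switch to Hold (8 → 9). Not NE.
(Walk, Walk): Side A can switch to Push (8 → 12). Not NE.
(Bluff, Hold): Side B can switch to Push (9 → 10). Not NE.
(Bluff, Push): Side A can switch to Walk (6 → 9). Not NE.
(Bluff, Walk): Side A can switch to Push (0 → 12). Not NE.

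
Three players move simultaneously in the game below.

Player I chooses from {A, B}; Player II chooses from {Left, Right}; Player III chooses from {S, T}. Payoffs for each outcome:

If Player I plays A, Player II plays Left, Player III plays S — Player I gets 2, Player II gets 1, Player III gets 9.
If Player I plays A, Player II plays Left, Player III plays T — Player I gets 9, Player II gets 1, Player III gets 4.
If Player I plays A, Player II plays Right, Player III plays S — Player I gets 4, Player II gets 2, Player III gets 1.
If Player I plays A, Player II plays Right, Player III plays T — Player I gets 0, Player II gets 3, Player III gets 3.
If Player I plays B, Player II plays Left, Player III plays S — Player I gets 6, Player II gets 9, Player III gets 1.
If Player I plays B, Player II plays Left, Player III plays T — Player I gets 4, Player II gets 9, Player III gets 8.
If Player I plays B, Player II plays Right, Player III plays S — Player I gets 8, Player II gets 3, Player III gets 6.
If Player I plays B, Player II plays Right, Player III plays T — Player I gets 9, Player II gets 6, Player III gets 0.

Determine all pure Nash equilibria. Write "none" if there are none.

There is no pure-strategy Nash equilibrium.

Player I against (Left, S): payoffs 2, 6 → best response B.
Player I against (Left, T): payoffs 9, 4 → best response A.
Player I against (Right, S): payoffs 4, 8 → best response B.
Player I against (Right, T): payoffs 0, 9 → best response B.
Player II against (A, S): payoffs 1, 2 → best response Right.
Player II against (A, T): payoffs 1, 3 → best response Right.
Player II against (B, S): payoffs 9, 3 → best response Left.
Player II against (B, T): payoffs 9, 6 → best response Left.
Player III against (A, Left): payoffs 9, 4 → best response S.
Player III against (A, Right): payoffs 1, 3 → best response T.
Player III against (B, Left): payoffs 1, 8 → best response T.
Player III against (B, Right): payoffs 6, 0 → best response S.
No profile is a mutual best response for all players.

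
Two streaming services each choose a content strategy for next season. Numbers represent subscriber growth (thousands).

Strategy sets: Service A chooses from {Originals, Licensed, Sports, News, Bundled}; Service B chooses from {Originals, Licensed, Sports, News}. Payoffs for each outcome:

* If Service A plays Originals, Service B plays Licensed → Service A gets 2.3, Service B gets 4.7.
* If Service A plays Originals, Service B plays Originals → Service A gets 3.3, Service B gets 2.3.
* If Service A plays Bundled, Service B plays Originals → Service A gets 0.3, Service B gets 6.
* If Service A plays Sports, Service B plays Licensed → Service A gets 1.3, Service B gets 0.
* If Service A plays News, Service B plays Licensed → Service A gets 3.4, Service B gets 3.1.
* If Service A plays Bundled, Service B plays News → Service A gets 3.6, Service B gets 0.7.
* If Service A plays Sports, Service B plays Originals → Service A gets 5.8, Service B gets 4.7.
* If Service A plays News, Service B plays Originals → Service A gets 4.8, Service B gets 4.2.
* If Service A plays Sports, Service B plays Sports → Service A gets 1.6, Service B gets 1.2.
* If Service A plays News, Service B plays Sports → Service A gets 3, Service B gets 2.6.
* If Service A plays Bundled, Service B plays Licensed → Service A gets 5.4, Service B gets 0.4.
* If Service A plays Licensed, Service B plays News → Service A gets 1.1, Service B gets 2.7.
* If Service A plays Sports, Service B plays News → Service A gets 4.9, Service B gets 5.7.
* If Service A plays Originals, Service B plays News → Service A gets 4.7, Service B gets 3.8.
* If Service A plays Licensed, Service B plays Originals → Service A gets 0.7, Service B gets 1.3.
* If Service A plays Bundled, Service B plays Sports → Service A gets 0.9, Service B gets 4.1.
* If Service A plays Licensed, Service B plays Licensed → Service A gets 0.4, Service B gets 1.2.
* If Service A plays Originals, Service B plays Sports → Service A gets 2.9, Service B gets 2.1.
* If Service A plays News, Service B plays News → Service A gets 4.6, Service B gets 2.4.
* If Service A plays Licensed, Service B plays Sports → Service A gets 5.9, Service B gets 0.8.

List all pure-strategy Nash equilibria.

Service A against Originals: payoffs 3.3, 0.7, 5.8, 4.8, 0.3 → best response Sports.
Service A against Licensed: payoffs 2.3, 0.4, 1.3, 3.4, 5.4 → best response Bundled.
Service A against Sports: payoffs 2.9, 5.9, 1.6, 3, 0.9 → best response Licensed.
Service A against News: payoffs 4.7, 1.1, 4.9, 4.6, 3.6 → best response Sports.
Service B against Originals: payoffs 2.3, 4.7, 2.1, 3.8 → best response Licensed.
Service B against Licensed: payoffs 1.3, 1.2, 0.8, 2.7 → best response News.
Service B against Sports: payoffs 4.7, 0, 1.2, 5.7 → best response News.
Service B against News: payoffs 4.2, 3.1, 2.6, 2.4 → best response Originals.
Service B against Bundled: payoffs 6, 0.4, 4.1, 0.7 → best response Originals.
Mutual best responses: (Sports, News).

Pure NE: (Sports, News)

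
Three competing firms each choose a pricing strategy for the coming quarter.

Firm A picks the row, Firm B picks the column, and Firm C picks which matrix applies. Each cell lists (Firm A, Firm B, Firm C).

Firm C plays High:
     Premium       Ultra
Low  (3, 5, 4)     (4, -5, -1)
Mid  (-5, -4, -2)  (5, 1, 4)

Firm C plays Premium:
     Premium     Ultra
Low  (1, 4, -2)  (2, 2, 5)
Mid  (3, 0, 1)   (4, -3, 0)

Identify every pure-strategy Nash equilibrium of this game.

Pure-strategy Nash equilibria: (Low, Premium, High), (Mid, Premium, Premium), (Mid, Ultra, High)

Check each profile: it is a Nash equilibrium iff no player can strictly gain by switching unilaterally.
(Low, Premium, High): Firm A gets 3, best alternative -5; Firm B gets 5, best alternative -5; Firm C gets 4, best alternative -2. No profitable deviation — NE.
(Low, Premium, Premium): Firm A can switch to Mid (1 → 3). Not NE.
(Low, Ultra, High): Firm A can switch to Mid (4 → 5). Not NE.
(Low, Ultra, Premium): Firm A can switch to Mid (2 → 4). Not NE.
(Mid, Premium, High): Firm A can switch to Low (-5 → 3). Not NE.
(Mid, Premium, Premium): Firm A gets 3, best alternative 1; Firm B gets 0, best alternative -3; Firm C gets 1, best alternative -2. No profitable deviation — NE.
(Mid, Ultra, High): Firm A gets 5, best alternative 4; Firm B gets 1, best alternative -4; Firm C gets 4, best alternative 0. No profitable deviation — NE.
(Mid, Ultra, Premium): Firm B can switch to Premium (-3 → 0). Not NE.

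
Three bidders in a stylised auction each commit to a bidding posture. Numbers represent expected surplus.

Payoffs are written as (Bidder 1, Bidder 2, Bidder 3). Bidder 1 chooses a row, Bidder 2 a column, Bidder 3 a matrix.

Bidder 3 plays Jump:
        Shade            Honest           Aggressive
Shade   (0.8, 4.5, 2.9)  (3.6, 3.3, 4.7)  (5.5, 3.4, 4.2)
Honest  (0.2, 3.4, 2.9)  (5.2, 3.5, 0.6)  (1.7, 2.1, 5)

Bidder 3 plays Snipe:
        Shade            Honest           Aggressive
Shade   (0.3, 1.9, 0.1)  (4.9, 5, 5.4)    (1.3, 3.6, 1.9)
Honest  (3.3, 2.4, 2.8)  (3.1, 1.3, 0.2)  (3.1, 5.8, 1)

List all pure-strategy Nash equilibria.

For each strategy profile, look for a profitable unilateral deviation.
(Shade, Shade, Jump): Bidder 1 gets 0.8, best alternative 0.2; Bidder 2 gets 4.5, best alternative 3.4; Bidder 3 gets 2.9, best alternative 0.1. No profitable deviation — NE.
(Shade, Shade, Snipe): Bidder 1 can switch to Honest (0.3 → 3.3). Not NE.
(Shade, Honest, Jump): Bidder 1 can switch to Honest (3.6 → 5.2). Not NE.
(Shade, Honest, Snipe): Bidder 1 gets 4.9, best alternative 3.1; Bidder 2 gets 5, best alternative 3.6; Bidder 3 gets 5.4, best alternative 4.7. No profitable deviation — NE.
(Shade, Aggressive, Jump): Bidder 2 can switch to Shade (3.4 → 4.5). Not NE.
(Shade, Aggressive, Snipe): Bidder 1 can switch to Honest (1.3 → 3.1). Not NE.
(Honest, Shade, Jump): Bidder 1 can switch to Shade (0.2 → 0.8). Not NE.
(Honest, Shade, Snipe): Bidder 2 can switch to Aggressive (2.4 → 5.8). Not NE.
(Honest, Honest, Jump): Bidder 1 gets 5.2, best alternative 3.6; Bidder 2 gets 3.5, best alternative 3.4; Bidder 3 gets 0.6, best alternative 0.2. No profitable deviation — NE.
(Honest, Honest, Snipe): Bidder 1 can switch to Shade (3.1 → 4.9). Not NE.
(Honest, Aggressive, Jump): Bidder 1 can switch to Shade (1.7 → 5.5). Not NE.
(Honest, Aggressive, Snipe): Bidder 3 can switch to Jump (1 → 5). Not NE.

Pure-strategy Nash equilibria: (Shade, Shade, Jump), (Shade, Honest, Snipe), (Honest, Honest, Jump)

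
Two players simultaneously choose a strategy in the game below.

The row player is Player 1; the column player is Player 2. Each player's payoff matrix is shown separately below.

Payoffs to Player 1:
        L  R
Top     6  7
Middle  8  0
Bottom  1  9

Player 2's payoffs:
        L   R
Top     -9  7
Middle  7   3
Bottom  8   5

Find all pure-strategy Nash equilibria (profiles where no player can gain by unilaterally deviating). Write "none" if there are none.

Pure NE: (Middle, L)

Player 1 against L: payoffs 6, 8, 1 → best response Middle.
Player 1 against R: payoffs 7, 0, 9 → best response Bottom.
Player 2 against Top: payoffs -9, 7 → best response R.
Player 2 against Middle: payoffs 7, 3 → best response L.
Player 2 against Bottom: payoffs 8, 5 → best response L.
Mutual best responses: (Middle, L).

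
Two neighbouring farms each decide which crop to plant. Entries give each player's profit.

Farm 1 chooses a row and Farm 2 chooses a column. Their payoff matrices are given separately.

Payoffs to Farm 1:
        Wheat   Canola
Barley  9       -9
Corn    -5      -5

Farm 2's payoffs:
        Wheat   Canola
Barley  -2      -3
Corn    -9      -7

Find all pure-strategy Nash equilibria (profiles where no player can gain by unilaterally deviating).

Pure-strategy Nash equilibria: (Barley, Wheat) and (Corn, Canola)

Farm 1 against Wheat: payoffs 9, -5 → best response Barley.
Farm 1 against Canola: payoffs -9, -5 → best response Corn.
Farm 2 against Barley: payoffs -2, -3 → best response Wheat.
Farm 2 against Corn: payoffs -9, -7 → best response Canola.
Mutual best responses: (Barley, Wheat); (Corn, Canola).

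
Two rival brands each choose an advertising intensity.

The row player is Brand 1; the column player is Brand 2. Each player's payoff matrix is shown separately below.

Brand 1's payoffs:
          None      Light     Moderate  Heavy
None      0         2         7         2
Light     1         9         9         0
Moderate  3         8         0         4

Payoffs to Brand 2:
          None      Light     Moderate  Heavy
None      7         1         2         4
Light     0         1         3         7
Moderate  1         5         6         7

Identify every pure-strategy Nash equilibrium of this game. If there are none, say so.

Mark each player's best response to every combination of opponents' strategies; a profile where every player is best-responding is a pure Nash equilibrium.
Brand 1 against None: payoffs 0, 1, 3 → best response Moderate.
Brand 1 against Light: payoffs 2, 9, 8 → best response Light.
Brand 1 against Moderate: payoffs 7, 9, 0 → best response Light.
Brand 1 against Heavy: payoffs 2, 0, 4 → best response Moderate.
Brand 2 against None: payoffs 7, 1, 2, 4 → best response None.
Brand 2 against Light: payoffs 0, 1, 3, 7 → best response Heavy.
Brand 2 against Moderate: payoffs 1, 5, 6, 7 → best response Heavy.
Mutual best responses: (Moderate, Heavy).

The unique pure-strategy Nash equilibrium is (Moderate, Heavy).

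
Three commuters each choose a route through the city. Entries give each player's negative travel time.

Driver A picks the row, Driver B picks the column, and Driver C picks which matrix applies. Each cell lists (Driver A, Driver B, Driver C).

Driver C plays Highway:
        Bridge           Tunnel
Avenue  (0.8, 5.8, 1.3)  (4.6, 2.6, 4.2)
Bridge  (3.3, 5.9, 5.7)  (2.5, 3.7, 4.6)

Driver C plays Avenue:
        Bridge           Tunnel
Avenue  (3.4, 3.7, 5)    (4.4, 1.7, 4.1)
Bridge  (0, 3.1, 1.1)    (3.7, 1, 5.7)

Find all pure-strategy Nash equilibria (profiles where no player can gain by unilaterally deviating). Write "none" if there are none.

Pure-strategy Nash equilibria: (Avenue, Bridge, Avenue), (Bridge, Bridge, Highway)

Driver A against (Bridge, Highway): payoffs 0.8, 3.3 → best response Bridge.
Driver A against (Bridge, Avenue): payoffs 3.4, 0 → best response Avenue.
Driver A against (Tunnel, Highway): payoffs 4.6, 2.5 → best response Avenue.
Driver A against (Tunnel, Avenue): payoffs 4.4, 3.7 → best response Avenue.
Driver B against (Avenue, Highway): payoffs 5.8, 2.6 → best response Bridge.
Driver B against (Avenue, Avenue): payoffs 3.7, 1.7 → best response Bridge.
Driver B against (Bridge, Highway): payoffs 5.9, 3.7 → best response Bridge.
Driver B against (Bridge, Avenue): payoffs 3.1, 1 → best response Bridge.
Driver C against (Avenue, Bridge): payoffs 1.3, 5 → best response Avenue.
Driver C against (Avenue, Tunnel): payoffs 4.2, 4.1 → best response Highway.
Driver C against (Bridge, Bridge): payoffs 5.7, 1.1 → best response Highway.
Driver C against (Bridge, Tunnel): payoffs 4.6, 5.7 → best response Avenue.
Mutual best responses: (Avenue, Bridge, Avenue); (Bridge, Bridge, Highway).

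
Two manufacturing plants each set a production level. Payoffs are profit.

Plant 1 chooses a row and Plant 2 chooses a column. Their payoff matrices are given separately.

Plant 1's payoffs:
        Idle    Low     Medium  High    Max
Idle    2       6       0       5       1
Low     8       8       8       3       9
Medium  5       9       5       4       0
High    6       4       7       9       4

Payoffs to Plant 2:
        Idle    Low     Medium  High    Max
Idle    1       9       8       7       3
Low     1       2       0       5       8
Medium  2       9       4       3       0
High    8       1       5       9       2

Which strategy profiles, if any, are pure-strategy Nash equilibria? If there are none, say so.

For each strategy profile, look for a profitable unilateral deviation.
(Idle, Idle): Plant 1 can switch to Low (2 → 8). Not NE.
(Idle, Low): Plant 1 can switch to Low (6 → 8). Not NE.
(Idle, Medium): Plant 1 can switch to Low (0 → 8). Not NE.
(Idle, High): Plant 1 can switch to High (5 → 9). Not NE.
(Idle, Max): Plant 1 can switch to Low (1 → 9). Not NE.
(Low, Idle): Plant 2 can switch to Low (1 → 2). Not NE.
(Low, Low): Plant 1 can switch to Medium (8 → 9). Not NE.
(Low, Medium): Plant 2 can switch to Idle (0 → 1). Not NE.
(Low, High): Plant 1 can switch to Idle (3 → 5). Not NE.
(Low, Max): Plant 1 gets 9, best alternative 4; Plant 2 gets 8, best alternative 5. No profitable deviation — NE.
(Medium, Idle): Plant 1 can switch to Low (5 → 8). Not NE.
(Medium, Low): Plant 1 gets 9, best alternative 8; Plant 2 gets 9, best alternative 4. No profitable deviation — NE.
(Medium, Medium): Plant 1 can switch to Low (5 → 8). Not NE.
(Medium, High): Plant 1 can switch to Idle (4 → 5). Not NE.
(High, High): Plant 1 gets 9, best alternative 5; Plant 2 gets 9, best alternative 8. No profitable deviation — NE.
(The remaining 5 profiles each have a profitable deviation by the same check.)

(Low, Max); (Medium, Low); (High, High)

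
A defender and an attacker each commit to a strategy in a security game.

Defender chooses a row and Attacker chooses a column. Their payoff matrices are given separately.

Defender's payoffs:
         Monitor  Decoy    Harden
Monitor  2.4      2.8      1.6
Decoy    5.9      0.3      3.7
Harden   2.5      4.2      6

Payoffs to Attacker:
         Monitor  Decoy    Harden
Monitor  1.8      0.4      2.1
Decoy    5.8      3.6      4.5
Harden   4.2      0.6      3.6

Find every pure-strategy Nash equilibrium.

Defender against Monitor: payoffs 2.4, 5.9, 2.5 → best response Decoy.
Defender against Decoy: payoffs 2.8, 0.3, 4.2 → best response Harden.
Defender against Harden: payoffs 1.6, 3.7, 6 → best response Harden.
Attacker against Monitor: payoffs 1.8, 0.4, 2.1 → best response Harden.
Attacker against Decoy: payoffs 5.8, 3.6, 4.5 → best response Monitor.
Attacker against Harden: payoffs 4.2, 0.6, 3.6 → best response Monitor.
Mutual best responses: (Decoy, Monitor).

Pure NE: (Decoy, Monitor)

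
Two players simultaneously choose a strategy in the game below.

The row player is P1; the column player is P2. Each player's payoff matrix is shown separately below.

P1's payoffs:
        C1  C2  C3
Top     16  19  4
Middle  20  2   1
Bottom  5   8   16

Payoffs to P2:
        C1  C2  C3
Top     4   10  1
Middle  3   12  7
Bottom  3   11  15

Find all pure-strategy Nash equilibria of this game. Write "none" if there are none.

(Top, C1): P1 can switch to Middle (16 → 20). Not NE.
(Top, C2): P1 gets 19, best alternative 8; P2 gets 10, best alternative 4. No profitable deviation — NE.
(Top, C3): P1 can switch to Bottom (4 → 16). Not NE.
(Middle, C1): P2 can switch to C2 (3 → 12). Not NE.
(Middle, C2): P1 can switch to Top (2 → 19). Not NE.
(Middle, C3): P1 can switch to Top (1 → 4). Not NE.
(Bottom, C1): P1 can switch to Top (5 → 16). Not NE.
(Bottom, C2): P1 can switch to Top (8 → 19). Not NE.
(Bottom, C3): P1 gets 16, best alternative 4; P2 gets 15, best alternative 11. No profitable deviation — NE.

The pure Nash equilibria are (Top, C2), (Bottom, C3).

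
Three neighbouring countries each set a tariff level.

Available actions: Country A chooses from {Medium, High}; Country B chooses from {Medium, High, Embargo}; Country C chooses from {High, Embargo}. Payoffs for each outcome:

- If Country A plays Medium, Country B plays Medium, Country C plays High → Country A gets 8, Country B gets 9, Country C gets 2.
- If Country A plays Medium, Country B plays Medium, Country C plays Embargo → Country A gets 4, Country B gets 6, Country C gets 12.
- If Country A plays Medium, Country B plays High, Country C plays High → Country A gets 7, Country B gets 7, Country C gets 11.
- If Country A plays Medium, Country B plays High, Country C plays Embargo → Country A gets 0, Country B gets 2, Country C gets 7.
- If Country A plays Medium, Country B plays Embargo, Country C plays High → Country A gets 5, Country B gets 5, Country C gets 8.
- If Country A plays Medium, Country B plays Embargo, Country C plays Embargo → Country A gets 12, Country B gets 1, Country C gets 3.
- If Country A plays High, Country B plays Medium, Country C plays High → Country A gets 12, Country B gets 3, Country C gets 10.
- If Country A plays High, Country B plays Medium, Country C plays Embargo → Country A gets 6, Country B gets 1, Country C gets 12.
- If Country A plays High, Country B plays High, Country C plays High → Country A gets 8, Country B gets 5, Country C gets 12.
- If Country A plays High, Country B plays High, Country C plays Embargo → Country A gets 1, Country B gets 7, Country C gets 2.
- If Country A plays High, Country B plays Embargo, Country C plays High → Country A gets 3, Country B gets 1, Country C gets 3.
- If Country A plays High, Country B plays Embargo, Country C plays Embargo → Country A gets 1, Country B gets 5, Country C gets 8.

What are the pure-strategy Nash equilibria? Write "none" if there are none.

(High, High, High)

(Medium, Medium, High): Country A can switch to High (8 → 12). Not NE.
(Medium, Medium, Embargo): Country A can switch to High (4 → 6). Not NE.
(Medium, High, High): Country A can switch to High (7 → 8). Not NE.
(Medium, High, Embargo): Country A can switch to High (0 → 1). Not NE.
(Medium, Embargo, High): Country B can switch to Medium (5 → 9). Not NE.
(Medium, Embargo, Embargo): Country B can switch to Medium (1 → 6). Not NE.
(High, Medium, High): Country B can switch to High (3 → 5). Not NE.
(High, Medium, Embargo): Country B can switch to High (1 → 7). Not NE.
(High, High, High): Country A gets 8, best alternative 7; Country B gets 5, best alternative 3; Country C gets 12, best alternative 2. No profitable deviation — NE.
(High, High, Embargo): Country C can switch to High (2 → 12). Not NE.
(High, Embargo, High): Country A can switch to Medium (3 → 5). Not NE.
(The remaining 1 profile has a profitable deviation by the same check.)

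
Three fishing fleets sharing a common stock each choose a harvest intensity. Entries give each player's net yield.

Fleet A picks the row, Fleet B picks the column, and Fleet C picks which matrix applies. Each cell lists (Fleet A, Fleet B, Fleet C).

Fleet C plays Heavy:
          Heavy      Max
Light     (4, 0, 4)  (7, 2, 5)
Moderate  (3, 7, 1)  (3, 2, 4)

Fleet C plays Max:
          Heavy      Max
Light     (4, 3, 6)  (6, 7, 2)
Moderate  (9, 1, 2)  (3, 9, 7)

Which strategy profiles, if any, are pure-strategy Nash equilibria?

Fleet A against (Heavy, Heavy): payoffs 4, 3 → best response Light.
Fleet A against (Heavy, Max): payoffs 4, 9 → best response Moderate.
Fleet A against (Max, Heavy): payoffs 7, 3 → best response Light.
Fleet A against (Max, Max): payoffs 6, 3 → best response Light.
Fleet B against (Light, Heavy): payoffs 0, 2 → best response Max.
Fleet B against (Light, Max): payoffs 3, 7 → best response Max.
Fleet B against (Moderate, Heavy): payoffs 7, 2 → best response Heavy.
Fleet B against (Moderate, Max): payoffs 1, 9 → best response Max.
Fleet C against (Light, Heavy): payoffs 4, 6 → best response Max.
Fleet C against (Light, Max): payoffs 5, 2 → best response Heavy.
Fleet C against (Moderate, Heavy): payoffs 1, 2 → best response Max.
Fleet C against (Moderate, Max): payoffs 4, 7 → best response Max.
Mutual best responses: (Light, Max, Heavy).

The unique pure-strategy Nash equilibrium is (Light, Max, Heavy).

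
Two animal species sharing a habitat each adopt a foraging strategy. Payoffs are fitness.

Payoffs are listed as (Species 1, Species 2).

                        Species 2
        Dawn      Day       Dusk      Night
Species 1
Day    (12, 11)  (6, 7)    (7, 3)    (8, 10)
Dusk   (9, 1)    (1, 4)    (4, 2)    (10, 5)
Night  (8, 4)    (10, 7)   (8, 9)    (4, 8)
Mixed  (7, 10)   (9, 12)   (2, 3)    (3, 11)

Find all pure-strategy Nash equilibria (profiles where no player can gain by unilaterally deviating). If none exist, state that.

(Day, Dawn): Species 1 gets 12, best alternative 9; Species 2 gets 11, best alternative 10. No profitable deviation — NE.
(Day, Day): Species 1 can switch to Night (6 → 10). Not NE.
(Day, Dusk): Species 1 can switch to Night (7 → 8). Not NE.
(Day, Night): Species 1 can switch to Dusk (8 → 10). Not NE.
(Dusk, Dawn): Species 1 can switch to Day (9 → 12). Not NE.
(Dusk, Day): Species 1 can switch to Day (1 → 6). Not NE.
(Dusk, Dusk): Species 1 can switch to Day (4 → 7). Not NE.
(Dusk, Night): Species 1 gets 10, best alternative 8; Species 2 gets 5, best alternative 4. No profitable deviation — NE.
(Night, Dusk): Species 1 gets 8, best alternative 7; Species 2 gets 9, best alternative 8. No profitable deviation — NE.
(The remaining 7 profiles each have a profitable deviation by the same check.)

(Day, Dawn), (Dusk, Night), (Night, Dusk)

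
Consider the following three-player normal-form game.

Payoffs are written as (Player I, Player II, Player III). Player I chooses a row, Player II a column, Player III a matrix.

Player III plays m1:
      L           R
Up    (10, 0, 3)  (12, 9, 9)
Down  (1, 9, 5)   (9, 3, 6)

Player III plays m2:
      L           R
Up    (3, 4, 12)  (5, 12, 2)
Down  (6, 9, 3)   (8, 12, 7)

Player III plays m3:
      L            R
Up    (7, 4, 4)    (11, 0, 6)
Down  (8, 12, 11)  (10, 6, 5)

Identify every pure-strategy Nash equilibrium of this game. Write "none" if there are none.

Pure-strategy Nash equilibria: (Up, R, m1) and (Down, L, m3) and (Down, R, m2)

Player I against (L, m1): payoffs 10, 1 → best response Up.
Player I against (L, m2): payoffs 3, 6 → best response Down.
Player I against (L, m3): payoffs 7, 8 → best response Down.
Player I against (R, m1): payoffs 12, 9 → best response Up.
Player I against (R, m2): payoffs 5, 8 → best response Down.
Player I against (R, m3): payoffs 11, 10 → best response Up.
Player II against (Up, m1): payoffs 0, 9 → best response R.
Player II against (Up, m2): payoffs 4, 12 → best response R.
Player II against (Up, m3): payoffs 4, 0 → best response L.
Player II against (Down, m1): payoffs 9, 3 → best response L.
Player II against (Down, m2): payoffs 9, 12 → best response R.
Player II against (Down, m3): payoffs 12, 6 → best response L.
Player III against (Up, L): payoffs 3, 12, 4 → best response m2.
Player III against (Up, R): payoffs 9, 2, 6 → best response m1.
Player III against (Down, L): payoffs 5, 3, 11 → best response m3.
Player III against (Down, R): payoffs 6, 7, 5 → best response m2.
Mutual best responses: (Up, R, m1); (Down, L, m3); (Down, R, m2).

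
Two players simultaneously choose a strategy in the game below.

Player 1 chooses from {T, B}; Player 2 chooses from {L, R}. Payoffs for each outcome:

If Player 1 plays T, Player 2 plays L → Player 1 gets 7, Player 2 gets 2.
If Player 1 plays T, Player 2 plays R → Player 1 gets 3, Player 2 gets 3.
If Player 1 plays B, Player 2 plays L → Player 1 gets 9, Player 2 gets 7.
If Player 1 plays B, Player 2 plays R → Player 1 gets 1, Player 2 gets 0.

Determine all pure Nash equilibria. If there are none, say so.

(T, L): Player 1 can switch to B (7 → 9). Not NE.
(T, R): Player 1 gets 3, best alternative 1; Player 2 gets 3, best alternative 2. No profitable deviation — NE.
(B, L): Player 1 gets 9, best alternative 7; Player 2 gets 7, best alternative 0. No profitable deviation — NE.
(B, R): Player 1 can switch to T (1 → 3). Not NE.

The pure Nash equilibria are (T, R), (B, L).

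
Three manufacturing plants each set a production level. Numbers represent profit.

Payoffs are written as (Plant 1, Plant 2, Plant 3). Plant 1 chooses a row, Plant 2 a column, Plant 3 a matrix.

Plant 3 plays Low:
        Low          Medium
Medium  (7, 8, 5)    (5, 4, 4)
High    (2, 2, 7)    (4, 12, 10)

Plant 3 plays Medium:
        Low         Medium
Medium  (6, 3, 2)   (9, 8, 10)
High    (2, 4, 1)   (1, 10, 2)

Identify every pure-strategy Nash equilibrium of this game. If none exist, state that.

(Medium, Low, Low); (Medium, Medium, Medium)

For each strategy profile, look for a profitable unilateral deviation.
(Medium, Low, Low): Plant 1 gets 7, best alternative 2; Plant 2 gets 8, best alternative 4; Plant 3 gets 5, best alternative 2. No profitable deviation — NE.
(Medium, Low, Medium): Plant 2 can switch to Medium (3 → 8). Not NE.
(Medium, Medium, Low): Plant 2 can switch to Low (4 → 8). Not NE.
(Medium, Medium, Medium): Plant 1 gets 9, best alternative 1; Plant 2 gets 8, best alternative 3; Plant 3 gets 10, best alternative 4. No profitable deviation — NE.
(High, Low, Low): Plant 1 can switch to Medium (2 → 7). Not NE.
(High, Low, Medium): Plant 1 can switch to Medium (2 → 6). Not NE.
(High, Medium, Low): Plant 1 can switch to Medium (4 → 5). Not NE.
(High, Medium, Medium): Plant 1 can switch to Medium (1 → 9). Not NE.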